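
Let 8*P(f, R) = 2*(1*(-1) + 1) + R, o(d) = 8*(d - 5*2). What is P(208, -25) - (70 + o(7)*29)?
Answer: 4983/8 ≈ 622.88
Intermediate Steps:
o(d) = -80 + 8*d (o(d) = 8*(d - 10) = 8*(-10 + d) = -80 + 8*d)
P(f, R) = R/8 (P(f, R) = (2*(1*(-1) + 1) + R)/8 = (2*(-1 + 1) + R)/8 = (2*0 + R)/8 = (0 + R)/8 = R/8)
P(208, -25) - (70 + o(7)*29) = (⅛)*(-25) - (70 + (-80 + 8*7)*29) = -25/8 - (70 + (-80 + 56)*29) = -25/8 - (70 - 24*29) = -25/8 - (70 - 696) = -25/8 - 1*(-626) = -25/8 + 626 = 4983/8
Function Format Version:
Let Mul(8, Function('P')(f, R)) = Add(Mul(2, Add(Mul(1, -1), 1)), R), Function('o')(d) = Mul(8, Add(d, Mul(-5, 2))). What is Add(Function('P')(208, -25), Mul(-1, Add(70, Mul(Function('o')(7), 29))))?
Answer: Rational(4983, 8) ≈ 622.88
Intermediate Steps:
Function('o')(d) = Add(-80, Mul(8, d)) (Function('o')(d) = Mul(8, Add(d, -10)) = Mul(8, Add(-10, d)) = Add(-80, Mul(8, d)))
Function('P')(f, R) = Mul(Rational(1, 8), R) (Function('P')(f, R) = Mul(Rational(1, 8), Add(Mul(2, Add(Mul(1, -1), 1)), R)) = Mul(Rational(1, 8), Add(Mul(2, Add(-1, 1)), R)) = Mul(Rational(1, 8), Add(Mul(2, 0), R)) = Mul(Rational(1, 8), Add(0, R)) = Mul(Rational(1, 8), R))
Add(Function('P')(208, -25), Mul(-1, Add(70, Mul(Function('o')(7), 29)))) = Add(Mul(Rational(1, 8), -25), Mul(-1, Add(70, Mul(Add(-80, Mul(8, 7)), 29)))) = Add(Rational(-25, 8), Mul(-1, Add(70, Mul(Add(-80, 56), 29)))) = Add(Rational(-25, 8), Mul(-1, Add(70, Mul(-24, 29)))) = Add(Rational(-25, 8), Mul(-1, Add(70, -696))) = Add(Rational(-25, 8), Mul(-1, -626)) = Add(Rational(-25, 8), 626) = Rational(4983, 8)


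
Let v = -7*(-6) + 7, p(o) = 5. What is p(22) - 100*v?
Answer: -4895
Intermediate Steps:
v = 49 (v = 42 + 7 = 49)
p(22) - 100*v = 5 - 100*49 = 5 - 4900 = -4895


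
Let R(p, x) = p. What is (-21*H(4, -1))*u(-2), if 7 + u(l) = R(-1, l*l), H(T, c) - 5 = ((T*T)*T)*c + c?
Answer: -10080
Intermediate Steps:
H(T, c) = 5 + c + c*T³ (H(T, c) = 5 + (((T*T)*T)*c + c) = 5 + ((T²*T)*c + c) = 5 + (T³*c + c) = 5 + (c*T³ + c) = 5 + (c + c*T³) = 5 + c + c*T³)
u(l) = -8 (u(l) = -7 - 1 = -8)
(-21*H(4, -1))*u(-2) = -21*(5 - 1 - 1*4³)*(-8) = -21*(5 - 1 - 1*64)*(-8) = -21*(5 - 1 - 64)*(-8) = -21*(-60)*(-8) = 1260*(-8) = -10080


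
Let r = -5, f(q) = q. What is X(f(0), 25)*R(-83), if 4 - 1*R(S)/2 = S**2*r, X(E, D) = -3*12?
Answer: -2480328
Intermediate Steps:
X(E, D) = -36
R(S) = 8 + 10*S**2 (R(S) = 8 - 2*S**2*(-5) = 8 - (-10)*S**2 = 8 + 10*S**2)
X(f(0), 25)*R(-83) = -36*(8 + 10*(-83)**2) = -36*(8 + 10*6889) = -36*(8 + 68890) = -36*68898 = -2480328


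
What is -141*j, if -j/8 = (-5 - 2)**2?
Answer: 55272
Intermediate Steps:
j = -392 (j = -8*(-5 - 2)**2 = -8*(-7)**2 = -8*49 = -392)
-141*j = -141*(-392) = 55272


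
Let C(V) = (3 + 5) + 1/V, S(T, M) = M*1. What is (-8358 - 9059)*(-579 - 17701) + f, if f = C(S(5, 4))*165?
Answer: 1273536485/4 ≈ 3.1838e+8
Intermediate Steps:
S(T, M) = M
C(V) = 8 + 1/V
f = 5445/4 (f = (8 + 1/4)*165 = (8 + ¼)*165 = (33/4)*165 = 5445/4 ≈ 1361.3)
(-8358 - 9059)*(-579 - 17701) + f = (-8358 - 9059)*(-579 - 17701) + 5445/4 = -17417*(-18280) + 5445/4 = 318382760 + 5445/4 = 1273536485/4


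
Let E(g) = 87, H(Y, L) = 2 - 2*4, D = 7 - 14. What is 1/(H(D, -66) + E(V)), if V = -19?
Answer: 1/81 ≈ 0.012346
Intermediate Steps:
D = -7
H(Y, L) = -6 (H(Y, L) = 2 - 8 = -6)
1/(H(D, -66) + E(V)) = 1/(-6 + 87) = 1/81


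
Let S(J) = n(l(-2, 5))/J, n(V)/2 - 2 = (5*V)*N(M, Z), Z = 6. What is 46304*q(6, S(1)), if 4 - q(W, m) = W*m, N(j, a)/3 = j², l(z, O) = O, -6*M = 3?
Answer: -11344480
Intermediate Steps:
M = -½ (M = -⅙*3 = -½ ≈ -0.50000)
N(j, a) = 3*j²
n(V) = 4 + 15*V/2 (n(V) = 4 + 2*((5*V)*(3*(-½)²)) = 4 + 2*((5*V)*(3*(¼))) = 4 + 2*((5*V)*(¾)) = 4 + 2*(15*V/4) = 4 + 15*V/2)
S(J) = 83/(2*J) (S(J) = (4 + (15/2)*5)/J = (4 + 75/2)/J = 83/(2*J))
q(W, m) = 4 - W*m
46304*q(6, S(1)) = 46304*(4 - 1*6*(83/2)/1) = 46304*(4 - 1*6*(83/2)*1) = 46304*(4 - 1*6*83/2) = 46304*(4 - 249) = 46304*(-245) = -11344480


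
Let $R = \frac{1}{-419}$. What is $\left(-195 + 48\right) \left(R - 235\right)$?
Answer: $\frac{14474502}{419} \approx 34545.0$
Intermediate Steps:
$R = - \frac{1}{419} \approx -0.0023866$
$\left(-195 + 48\right) \left(R - 235\right) = \left(-195 + 48\right) \left(- \frac{1}{419} - 235\right) = \left(-147\right) \left(- \frac{98466}{419}\right) = \frac{14474502}{419}$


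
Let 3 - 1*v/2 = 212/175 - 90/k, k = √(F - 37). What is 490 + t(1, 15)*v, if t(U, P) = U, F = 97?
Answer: 86376/175 + 6*√15 ≈ 516.82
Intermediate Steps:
k = 2*√15 (k = √(97 - 37) = √60 = 2*√15 ≈ 7.7460)
v = 626/175 + 6*√15 (v = 6 - 2*(212/175 - 90*√15/30) = 6 - 2*(212*(1/175) - 3*√15) = 6 - 2*(212/175 - 3*√15) = 6 + (-424/175 + 6*√15) = 626/175 + 6*√15 ≈ 26.815)
490 + t(1, 15)*v = 490 + 1*(626/175 + 6*√15) = 490 + (626/175 + 6*√15) = 86376/175 + 6*√15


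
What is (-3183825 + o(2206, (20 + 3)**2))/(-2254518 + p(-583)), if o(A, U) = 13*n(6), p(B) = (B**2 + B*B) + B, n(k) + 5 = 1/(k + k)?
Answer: 38206667/18903876 ≈ 2.0211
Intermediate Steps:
n(k) = -5 + 1/(2*k) (n(k) = -5 + 1/(k + k) = -5 + 1/(2*k))
p(B) = B + 2*B**2 (p(B) = (B**2 + B**2) + B = 2*B**2 + B = B + 2*B**2)
o(A, U) = -767/12 (o(A, U) = 13*(-5 + (1/2)/6) = 13*(-5 + (1/2)*(1/6)) = 13*(-5 + 1/12) = 13*(-59/12) = -767/12)
(-3183825 + o(2206, (20 + 3)**2))/(-2254518 + p(-583)) = (-3183825 - 767/12)/(-2254518 - 583*(1 + 2*(-583))) = -38206667/(12*(-2254518 - 583*(1 - 1166))) = -38206667/(12*(-2254518 - 583*(-1165))) = -38206667/(12*(-2254518 + 679195)) = -38206667/12/(-1575323) = -38206667/12*(-1/1575323) = 38206667/18903876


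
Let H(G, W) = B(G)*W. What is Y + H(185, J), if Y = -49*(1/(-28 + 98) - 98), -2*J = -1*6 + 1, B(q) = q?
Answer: 26319/5 ≈ 5263.8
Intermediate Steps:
J = 5/2 (J = -(-1*6 + 1)/2 = -(-6 + 1)/2 = -½*(-5) = 5/2 ≈ 2.5000)
H(G, W) = G*W
Y = 48013/10 (Y = -49*(1/70 - 98) = -49*(-6859/70) = 48013/10 ≈ 4801.3)
Y + H(185, J) = 48013/10 + 185*(5/2) = 48013/10 + 925/2 = 26319/5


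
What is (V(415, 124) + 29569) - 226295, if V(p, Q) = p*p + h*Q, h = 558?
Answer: 44691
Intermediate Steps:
V(p, Q) = p² + 558*Q (V(p, Q) = p*p + 558*Q = p² + 558*Q)
(V(415, 124) + 29569) - 226295 = ((415² + 558*124) + 29569) - 226295 = ((172225 + 69192) + 29569) - 226295 = (241417 + 29569) - 226295 = 270986 - 226295 = 44691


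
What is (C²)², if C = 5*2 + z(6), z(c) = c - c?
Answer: 10000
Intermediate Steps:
z(c) = 0
C = 10 (C = 5*2 + 0 = 10 + 0 = 10)
(C²)² = (10²)² = 100² = 10000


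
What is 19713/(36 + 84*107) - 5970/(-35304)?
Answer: 10414181/4424768 ≈ 2.3536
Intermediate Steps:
19713/(36 + 84*107) - 5970/(-35304) = 19713/(36 + 8988) - 5970*(-1/35304) = 19713/9024 + 995/5884 = 19713*(1/9024) + 995/5884 = 6571/3008 + 995/5884 = 10414181/4424768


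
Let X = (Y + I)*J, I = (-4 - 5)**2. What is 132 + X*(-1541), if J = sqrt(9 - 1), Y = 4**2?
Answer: 132 - 298954*sqrt(2) ≈ -4.2265e+5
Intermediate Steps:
I = 81 (I = (-9)**2 = 81)
Y = 16
J = 2*sqrt(2) (J = sqrt(8) = 2*sqrt(2) ≈ 2.8284)
X = 194*sqrt(2) (X = (16 + 81)*(2*sqrt(2)) = 97*(2*sqrt(2)) = 194*sqrt(2) ≈ 274.36)
132 + X*(-1541) = 132 + (194*sqrt(2))*(-1541) = 132 - 298954*sqrt(2)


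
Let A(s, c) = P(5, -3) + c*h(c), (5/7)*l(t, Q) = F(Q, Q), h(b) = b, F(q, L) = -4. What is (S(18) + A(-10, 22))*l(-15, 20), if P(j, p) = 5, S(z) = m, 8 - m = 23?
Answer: -13272/5 ≈ -2654.4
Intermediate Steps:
m = -15 (m = 8 - 1*23 = 8 - 23 = -15)
S(z) = -15
l(t, Q) = -28/5 (l(t, Q) = (7/5)*(-4) = -28/5)
A(s, c) = 5 + c² (A(s, c) = 5 + c*c = 5 + c²)
(S(18) + A(-10, 22))*l(-15, 20) = (-15 + (5 + 22²))*(-28/5) = (-15 + (5 + 484))*(-28/5) = (-15 + 489)*(-28/5) = 474*(-28/5) = -13272/5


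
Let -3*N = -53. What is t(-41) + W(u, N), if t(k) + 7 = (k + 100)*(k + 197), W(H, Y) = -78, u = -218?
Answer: 9119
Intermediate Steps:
N = 53/3 (N = -1/3*(-53) = 53/3 ≈ 17.667)
t(k) = -7 + (100 + k)*(197 + k) (t(k) = -7 + (k + 100)*(k + 197) = -7 + (100 + k)*(197 + k))
t(-41) + W(u, N) = (19693 + (-41)**2 + 297*(-41)) - 78 = (19693 + 1681 - 12177) - 78 = 9197 - 78 = 9119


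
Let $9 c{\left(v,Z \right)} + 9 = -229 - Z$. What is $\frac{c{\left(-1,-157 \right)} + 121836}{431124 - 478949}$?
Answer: $- \frac{121827}{47825} \approx -2.5473$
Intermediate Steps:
$c{\left(v,Z \right)} = - \frac{238}{9} - \frac{Z}{9}$ ($c{\left(v,Z \right)} = -1 + \frac{-229 - Z}{9} = -1 - \left(\frac{229}{9} + \frac{Z}{9}\right) = - \frac{238}{9} - \frac{Z}{9}$)
$\frac{c{\left(-1,-157 \right)} + 121836}{431124 - 478949} = \frac{\left(- \frac{238}{9} - - \frac{157}{9}\right) + 121836}{431124 - 478949} = \frac{\left(- \frac{238}{9} + \frac{157}{9}\right) + 121836}{-47825} = \left(-9 + 121836\right) \left(- \frac{1}{47825}\right) = 121827 \left(- \frac{1}{47825}\right) = - \frac{121827}{47825}$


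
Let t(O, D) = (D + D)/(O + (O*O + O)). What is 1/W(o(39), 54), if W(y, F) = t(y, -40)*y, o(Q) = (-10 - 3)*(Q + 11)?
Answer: 81/10 ≈ 8.1000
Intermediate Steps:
o(Q) = -143 - 13*Q (o(Q) = -13*(11 + Q) = -143 - 13*Q)
t(O, D) = 2*D/(O² + 2*O) (t(O, D) = (2*D)/(O + (O² + O)) = (2*D)/(O + (O + O²)) = (2*D)/(O² + 2*O) = 2*D/(O² + 2*O))
W(y, F) = -80/(2 + y) (W(y, F) = (2*(-40)/(y*(2 + y)))*y = (-80/(y*(2 + y)))*y = -80/(2 + y))
1/W(o(39), 54) = 1/(-80/(2 + (-143 - 13*39))) = 1/(-80/(2 + (-143 - 507))) = 1/(-80/(2 - 650)) = 1/(-80/(-648)) = 1/(-80*(-1/648)) = 1/(10/81) = 81/10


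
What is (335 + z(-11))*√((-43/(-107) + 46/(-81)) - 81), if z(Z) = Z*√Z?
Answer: 11*√827979482/963 + 335*I*√75270862/963 ≈ 328.68 + 3018.1*I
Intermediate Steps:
z(Z) = Z^(3/2)
(335 + z(-11))*√((-43/(-107) + 46/(-81)) - 81) = (335 + (-11)^(3/2))*√((-43/(-107) + 46/(-81)) - 81) = (335 - 11*I*√11)*√((-43*(-1/107) + 46*(-1/81)) - 81) = (335 - 11*I*√11)*√((43/107 - 46/81) - 81) = (335 - 11*I*√11)*√(-1439/8667 - 81) = (335 - 11*I*√11)*√(-703466/8667) = (335 - 11*I*√11)*(I*√75270862/963) = I*√75270862*(335 - 11*I*√11)/963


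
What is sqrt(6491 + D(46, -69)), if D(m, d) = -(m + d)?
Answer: sqrt(6514) ≈ 80.709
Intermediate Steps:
D(m, d) = -d - m (D(m, d) = -(d + m) = -d - m)
sqrt(6491 + D(46, -69)) = sqrt(6491 + (-1*(-69) - 1*46)) = sqrt(6491 + (69 - 46)) = sqrt(6491 + 23) = sqrt(6514)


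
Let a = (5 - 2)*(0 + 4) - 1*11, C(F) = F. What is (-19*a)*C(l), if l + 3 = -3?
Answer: 114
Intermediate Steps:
l = -6 (l = -3 - 3 = -6)
a = 1 (a = 3*4 - 11 = 12 - 11 = 1)
(-19*a)*C(l) = -19*1*(-6) = -19*(-6) = 114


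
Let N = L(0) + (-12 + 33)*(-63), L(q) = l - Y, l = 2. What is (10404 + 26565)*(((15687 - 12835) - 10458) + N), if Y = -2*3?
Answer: -329800449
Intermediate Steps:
Y = -6
L(q) = 8 (L(q) = 2 - 1*(-6) = 2 + 6 = 8)
N = -1315 (N = 8 + (-12 + 33)*(-63) = 8 + 21*(-63) = 8 - 1323 = -1315)
(10404 + 26565)*(((15687 - 12835) - 10458) + N) = (10404 + 26565)*(((15687 - 12835) - 10458) - 1315) = 36969*((2852 - 10458) - 1315) = 36969*(-7606 - 1315) = 36969*(-8921) = -329800449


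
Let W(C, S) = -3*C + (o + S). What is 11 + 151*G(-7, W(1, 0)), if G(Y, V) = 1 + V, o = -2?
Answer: -593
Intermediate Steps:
W(C, S) = -2 + S - 3*C (W(C, S) = -3*C + (-2 + S) = -2 + S - 3*C)
11 + 151*G(-7, W(1, 0)) = 11 + 151*(1 + (-2 + 0 - 3*1)) = 11 + 151*(1 + (-2 + 0 - 3)) = 11 + 151*(1 - 5) = 11 + 151*(-4) = 11 - 604 = -593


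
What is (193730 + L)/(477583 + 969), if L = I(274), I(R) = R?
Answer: 48501/119638 ≈ 0.40540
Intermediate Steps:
L = 274
(193730 + L)/(477583 + 969) = (193730 + 274)/(477583 + 969) = 194004/478552 = 194004*(1/478552) = 48501/119638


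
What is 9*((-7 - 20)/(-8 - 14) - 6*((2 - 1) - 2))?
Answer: 1431/22 ≈ 65.045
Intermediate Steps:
9*((-7 - 20)/(-8 - 14) - 6*((2 - 1) - 2)) = 9*(-27/(-22) - 6*(1 - 2)) = 9*(-27*(-1/22) - 6*(-1)) = 9*(27/22 + 6) = 9*(159/22) = 1431/22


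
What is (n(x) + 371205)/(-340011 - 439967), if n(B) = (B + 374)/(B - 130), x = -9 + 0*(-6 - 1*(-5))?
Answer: -25798565/54208471 ≈ -0.47591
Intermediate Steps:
x = -9 (x = -9 + 0*(-6 + 5) = -9 + 0*(-1) = -9 + 0 = -9)
n(B) = (374 + B)/(-130 + B)
(n(x) + 371205)/(-340011 - 439967) = ((374 - 9)/(-130 - 9) + 371205)/(-340011 - 439967) = (365/(-139) + 371205)/(-779978) = (-1/139*365 + 371205)*(-1/779978) = (-365/139 + 371205)*(-1/779978) = (51597130/139)*(-1/779978) = -25798565/54208471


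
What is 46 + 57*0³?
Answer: 46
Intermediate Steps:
46 + 57*0³ = 46 + 57*0 = 46 + 0 = 46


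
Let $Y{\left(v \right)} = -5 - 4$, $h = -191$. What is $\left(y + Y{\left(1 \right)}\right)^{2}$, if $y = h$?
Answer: $40000$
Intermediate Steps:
$Y{\left(v \right)} = -9$
$y = -191$
$\left(y + Y{\left(1 \right)}\right)^{2} = \left(-191 - 9\right)^{2} = \left(-200\right)^{2} = 40000$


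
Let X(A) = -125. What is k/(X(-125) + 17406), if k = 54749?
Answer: 54749/17281 ≈ 3.1682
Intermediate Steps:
k/(X(-125) + 17406) = 54749/(-125 + 17406) = 54749/17281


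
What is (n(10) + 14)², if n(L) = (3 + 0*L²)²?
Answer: 529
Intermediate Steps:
n(L) = 9 (n(L) = (3 + 0)² = 3² = 9)
(n(10) + 14)² = (9 + 14)² = 23² = 529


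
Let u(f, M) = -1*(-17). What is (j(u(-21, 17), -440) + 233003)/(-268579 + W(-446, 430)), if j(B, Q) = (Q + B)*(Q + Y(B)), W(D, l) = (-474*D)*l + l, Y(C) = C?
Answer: 411932/90635571 ≈ 0.0045449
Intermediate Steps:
u(f, M) = 17
W(D, l) = l - 474*D*l (W(D, l) = -474*D*l + l = l - 474*D*l)
j(B, Q) = (B + Q)**2 (j(B, Q) = (Q + B)*(Q + B) = (B + Q)*(B + Q) = (B + Q)**2)
(j(u(-21, 17), -440) + 233003)/(-268579 + W(-446, 430)) = ((17**2 + (-440)**2 + 2*17*(-440)) + 233003)/(-268579 + 430*(1 - 474*(-446))) = ((289 + 193600 - 14960) + 233003)/(-268579 + 430*(1 + 211404)) = (178929 + 233003)/(-268579 + 430*211405) = 411932/(-268579 + 90904150) = 411932/90635571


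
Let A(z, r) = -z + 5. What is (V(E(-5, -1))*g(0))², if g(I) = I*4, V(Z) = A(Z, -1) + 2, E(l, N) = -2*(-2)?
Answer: 0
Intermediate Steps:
E(l, N) = 4
A(z, r) = 5 - z
V(Z) = 7 - Z (V(Z) = (5 - Z) + 2 = 7 - Z)
g(I) = 4*I
(V(E(-5, -1))*g(0))² = ((7 - 1*4)*(4*0))² = ((7 - 4)*0)² = (3*0)² = 0² = 0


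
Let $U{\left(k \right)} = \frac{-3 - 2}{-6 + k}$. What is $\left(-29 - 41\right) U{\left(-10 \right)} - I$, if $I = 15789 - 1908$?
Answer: $- \frac{111223}{8} \approx -13903.0$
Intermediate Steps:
$U{\left(k \right)} = - \frac{5}{-6 + k}$
$I = 13881$ ($I = 15789 - 1908 = 13881$)
$\left(-29 - 41\right) U{\left(-10 \right)} - I = \left(-29 - 41\right) \left(- \frac{5}{-6 - 10}\right) - 13881 = - 70 \left(- \frac{5}{-16}\right) - 13881 = - 70 \left(\left(-5\right) \left(- \frac{1}{16}\right)\right) - 13881 = \left(-70\right) \frac{5}{16} - 13881 = - \frac{175}{8} - 13881 = - \frac{111223}{8}$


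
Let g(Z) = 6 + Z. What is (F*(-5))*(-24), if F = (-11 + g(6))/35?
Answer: 24/7 ≈ 3.4286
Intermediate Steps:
F = 1/35 (F = (-11 + (6 + 6))/35 = (-11 + 12)*(1/35) = 1*(1/35) = 1/35 ≈ 0.028571)
(F*(-5))*(-24) = ((1/35)*(-5))*(-24) = -1/7*(-24) = 24/7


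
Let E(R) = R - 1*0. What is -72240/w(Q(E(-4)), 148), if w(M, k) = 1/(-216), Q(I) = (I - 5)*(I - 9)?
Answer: 15603840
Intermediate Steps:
E(R) = R (E(R) = R + 0 = R)
Q(I) = (-9 + I)*(-5 + I) (Q(I) = (-5 + I)*(-9 + I) = (-9 + I)*(-5 + I))
w(M, k) = -1/216
-72240/w(Q(E(-4)), 148) = -72240/(-1/216) = -72240*(-216) = 15603840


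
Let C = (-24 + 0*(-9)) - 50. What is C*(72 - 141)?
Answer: 5106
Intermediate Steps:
C = -74 (C = (-24 + 0) - 50 = -24 - 50 = -74)
C*(72 - 141) = -74*(72 - 141) = -74*(-69) = 5106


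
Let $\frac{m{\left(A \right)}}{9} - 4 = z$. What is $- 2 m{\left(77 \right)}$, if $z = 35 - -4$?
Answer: $-774$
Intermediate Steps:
$z = 39$ ($z = 35 + 4 = 39$)
$m{\left(A \right)} = 387$ ($m{\left(A \right)} = 36 + 9 \cdot 39 = 36 + 351 = 387$)
$- 2 m{\left(77 \right)} = \left(-2\right) 387 = -774$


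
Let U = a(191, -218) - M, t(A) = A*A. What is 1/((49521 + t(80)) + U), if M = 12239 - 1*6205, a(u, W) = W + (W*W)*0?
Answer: 1/49669 ≈ 2.0133e-5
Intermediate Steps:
t(A) = A**2
a(u, W) = W (a(u, W) = W + W**2*0 = W + 0 = W)
M = 6034 (M = 12239 - 6205 = 6034)
U = -6252 (U = -218 - 1*6034 = -218 - 6034 = -6252)
1/((49521 + t(80)) + U) = 1/((49521 + 80**2) - 6252) = 1/((49521 + 6400) - 6252) = 1/(55921 - 6252) = 1/49669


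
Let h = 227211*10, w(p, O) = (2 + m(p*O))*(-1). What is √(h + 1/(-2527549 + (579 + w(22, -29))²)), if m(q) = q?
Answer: √627830658149312009/525662 ≈ 1507.4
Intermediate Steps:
w(p, O) = -2 - O*p (w(p, O) = (2 + p*O)*(-1) = (2 + O*p)*(-1) = -2 - O*p)
h = 2272110
√(h + 1/(-2527549 + (579 + w(22, -29))²)) = √(2272110 + 1/(-2527549 + (579 + (-2 - 1*(-29)*22))²)) = √(2272110 + 1/(-2527549 + (579 + (-2 + 638))²)) = √(2272110 + 1/(-2527549 + (579 + 636)²)) = √(2272110 + 1/(-2527549 + 1215²)) = √(2272110 + 1/(-2527549 + 1476225)) = √(2272110 + 1/(-1051324)) = √(2272110 - 1/1051324) = √(2388723773639/1051324) = √627830658149312009/525662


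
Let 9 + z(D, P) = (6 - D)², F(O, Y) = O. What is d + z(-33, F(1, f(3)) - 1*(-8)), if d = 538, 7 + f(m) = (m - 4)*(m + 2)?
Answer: 2050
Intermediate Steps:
f(m) = -7 + (-4 + m)*(2 + m) (f(m) = -7 + (m - 4)*(m + 2) = -7 + (-4 + m)*(2 + m))
z(D, P) = -9 + (6 - D)²
d + z(-33, F(1, f(3)) - 1*(-8)) = 538 + (-9 + (-6 - 33)²) = 538 + (-9 + (-39)²) = 538 + (-9 + 1521) = 538 + 1512 = 2050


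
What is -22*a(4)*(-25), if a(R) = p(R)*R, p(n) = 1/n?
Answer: 550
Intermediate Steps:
a(R) = 1 (a(R) = R/R = 1)
-22*a(4)*(-25) = -22*1*(-25) = -22*(-25) = 550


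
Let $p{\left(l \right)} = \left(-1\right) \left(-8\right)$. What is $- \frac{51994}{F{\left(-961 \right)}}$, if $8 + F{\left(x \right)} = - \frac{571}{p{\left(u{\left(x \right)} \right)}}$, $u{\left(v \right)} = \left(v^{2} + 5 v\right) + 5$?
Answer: $\frac{415952}{635} \approx 655.04$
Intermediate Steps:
$u{\left(v \right)} = 5 + v^{2} + 5 v$
$p{\left(l \right)} = 8$
$F{\left(x \right)} = - \frac{635}{8}$ ($F{\left(x \right)} = -8 - \frac{571}{8} = - \frac{635}{8}$)
$- \frac{51994}{F{\left(-961 \right)}} = - \frac{51994}{- \frac{635}{8}} = \left(-51994\right) \left(- \frac{8}{635}\right) = \frac{415952}{635}$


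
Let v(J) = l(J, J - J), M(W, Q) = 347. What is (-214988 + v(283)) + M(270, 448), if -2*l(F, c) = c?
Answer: -214641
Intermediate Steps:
l(F, c) = -c/2
v(J) = 0 (v(J) = -(J - J)/2 = -½*0 = 0)
(-214988 + v(283)) + M(270, 448) = (-214988 + 0) + 347 = -214988 + 347 = -214641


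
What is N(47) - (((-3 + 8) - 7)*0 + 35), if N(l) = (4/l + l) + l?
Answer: 2777/47 ≈ 59.085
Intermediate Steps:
N(l) = 2*l + 4/l (N(l) = (l + 4/l) + l = 2*l + 4/l)
N(47) - (((-3 + 8) - 7)*0 + 35) = (2*47 + 4/47) - (((-3 + 8) - 7)*0 + 35) = (94 + 4*(1/47)) - ((5 - 7)*0 + 35) = (94 + 4/47) - (-2*0 + 35) = 4422/47 - (0 + 35) = 4422/47 - 1*35 = 4422/47 - 35 = 2777/47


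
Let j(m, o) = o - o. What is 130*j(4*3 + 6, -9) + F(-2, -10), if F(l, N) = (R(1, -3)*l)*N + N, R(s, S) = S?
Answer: -70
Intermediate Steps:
j(m, o) = 0
F(l, N) = N - 3*N*l (F(l, N) = (-3*l)*N + N = -3*N*l + N = N - 3*N*l)
130*j(4*3 + 6, -9) + F(-2, -10) = 130*0 - 10*(1 - 3*(-2)) = 0 - 10*(1 + 6) = 0 - 10*7 = 0 - 70 = -70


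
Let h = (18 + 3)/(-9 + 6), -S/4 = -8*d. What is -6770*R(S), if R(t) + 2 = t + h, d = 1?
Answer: -155710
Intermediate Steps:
S = 32 (S = -(-32) = -4*(-8) = 32)
h = -7 (h = 21/(-3) = 21*(-⅓) = -7)
R(t) = -9 + t (R(t) = -2 + (t - 7) = -2 + (-7 + t) = -9 + t)
-6770*R(S) = -6770*(-9 + 32) = -6770*23 = -155710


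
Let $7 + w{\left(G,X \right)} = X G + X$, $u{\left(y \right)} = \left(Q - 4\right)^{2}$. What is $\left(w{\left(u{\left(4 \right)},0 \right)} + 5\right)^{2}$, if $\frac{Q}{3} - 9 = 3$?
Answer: $4$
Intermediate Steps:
$Q = 36$ ($Q = 27 + 3 \cdot 3 = 27 + 9 = 36$)
$u{\left(y \right)} = 1024$ ($u{\left(y \right)} = \left(36 - 4\right)^{2} = 32^{2} = 1024$)
$w{\left(G,X \right)} = -7 + X + G X$ ($w{\left(G,X \right)} = -7 + \left(X G + X\right) = -7 + \left(G X + X\right) = -7 + \left(X + G X\right) = -7 + X + G X$)
$\left(w{\left(u{\left(4 \right)},0 \right)} + 5\right)^{2} = \left(\left(-7 + 0 + 1024 \cdot 0\right) + 5\right)^{2} = \left(\left(-7 + 0 + 0\right) + 5\right)^{2} = \left(-7 + 5\right)^{2} = \left(-2\right)^{2} = 4$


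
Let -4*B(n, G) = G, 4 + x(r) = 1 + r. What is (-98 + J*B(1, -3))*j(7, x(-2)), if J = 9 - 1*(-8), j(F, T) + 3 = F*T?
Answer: 6479/2 ≈ 3239.5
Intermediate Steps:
x(r) = -3 + r (x(r) = -4 + (1 + r) = -3 + r)
B(n, G) = -G/4
j(F, T) = -3 + F*T
J = 17 (J = 9 + 8 = 17)
(-98 + J*B(1, -3))*j(7, x(-2)) = (-98 + 17*(-1/4*(-3)))*(-3 + 7*(-3 - 2)) = (-98 + 17*(3/4))*(-3 + 7*(-5)) = (-98 + 51/4)*(-3 - 35) = -341/4*(-38) = 6479/2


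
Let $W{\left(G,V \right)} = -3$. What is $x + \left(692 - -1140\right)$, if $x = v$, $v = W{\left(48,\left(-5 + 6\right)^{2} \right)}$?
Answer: $1829$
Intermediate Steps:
$v = -3$
$x = -3$
$x + \left(692 - -1140\right) = -3 + \left(692 - -1140\right) = -3 + \left(692 + 1140\right) = -3 + 1832 = 1829$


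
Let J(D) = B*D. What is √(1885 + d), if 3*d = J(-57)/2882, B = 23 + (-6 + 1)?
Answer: √3913920274/1441 ≈ 43.415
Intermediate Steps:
B = 18 (B = 23 - 5 = 18)
J(D) = 18*D
d = -171/1441 (d = ((18*(-57))/2882)/3 = (-1026*1/2882)/3 = (⅓)*(-513/1441) = -171/1441 ≈ -0.11867)
√(1885 + d) = √(1885 - 171/1441) = √(2716114/1441) = √3913920274/1441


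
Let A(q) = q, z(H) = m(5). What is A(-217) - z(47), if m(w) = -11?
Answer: -206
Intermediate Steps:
z(H) = -11
A(-217) - z(47) = -217 - 1*(-11) = -217 + 11 = -206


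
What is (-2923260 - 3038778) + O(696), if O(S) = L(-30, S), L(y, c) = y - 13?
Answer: -5962081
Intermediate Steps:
L(y, c) = -13 + y
O(S) = -43 (O(S) = -13 - 30 = -43)
(-2923260 - 3038778) + O(696) = (-2923260 - 3038778) - 43 = -5962038 - 43 = -5962081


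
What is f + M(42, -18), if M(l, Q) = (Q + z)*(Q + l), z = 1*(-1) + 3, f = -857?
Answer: -1241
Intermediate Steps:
z = 2 (z = -1 + 3 = 2)
M(l, Q) = (2 + Q)*(Q + l) (M(l, Q) = (Q + 2)*(Q + l) = (2 + Q)*(Q + l))
f + M(42, -18) = -857 + ((-18)² + 2*(-18) + 2*42 - 18*42) = -857 + (324 - 36 + 84 - 756) = -857 - 384 = -1241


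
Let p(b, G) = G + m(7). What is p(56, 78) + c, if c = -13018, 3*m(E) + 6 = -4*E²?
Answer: -39022/3 ≈ -13007.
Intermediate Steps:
m(E) = -2 - 4*E²/3 (m(E) = -2 + (-4*E²)/3 = -2 - 4*E²/3)
p(b, G) = -202/3 + G (p(b, G) = G + (-2 - 4/3*7²) = G + (-2 - 4/3*49) = G + (-2 - 196/3) = G - 202/3 = -202/3 + G)
p(56, 78) + c = (-202/3 + 78) - 13018 = 32/3 - 13018 = -39022/3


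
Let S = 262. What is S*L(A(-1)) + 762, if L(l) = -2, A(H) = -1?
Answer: 238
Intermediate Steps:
S*L(A(-1)) + 762 = 262*(-2) + 762 = -524 + 762 = 238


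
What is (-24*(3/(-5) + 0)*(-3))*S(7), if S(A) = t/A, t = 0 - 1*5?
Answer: 216/7 ≈ 30.857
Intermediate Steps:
t = -5 (t = 0 - 5 = -5)
S(A) = -5/A
(-24*(3/(-5) + 0)*(-3))*S(7) = (-24*(3/(-5) + 0)*(-3))*(-5/7) = (-24*(3*(-⅕) + 0)*(-3))*(-5*⅐) = -24*(-⅗ + 0)*(-3)*(-5/7) = -(-72)*(-3)/5*(-5/7) = -24*9/5*(-5/7) = -216/5*(-5/7) = 216/7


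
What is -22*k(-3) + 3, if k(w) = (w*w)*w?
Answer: 597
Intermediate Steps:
k(w) = w**3 (k(w) = w**2*w = w**3)
-22*k(-3) + 3 = -22*(-3)**3 + 3 = -22*(-27) + 3 = 594 + 3 = 597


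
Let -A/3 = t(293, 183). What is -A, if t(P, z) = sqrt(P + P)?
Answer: 3*sqrt(586) ≈ 72.622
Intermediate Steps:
t(P, z) = sqrt(2)*sqrt(P) (t(P, z) = sqrt(2*P) = sqrt(2)*sqrt(P))
A = -3*sqrt(586) (A = -3*sqrt(2)*sqrt(293) = -3*sqrt(586) ≈ -72.622)
-A = -(-3)*sqrt(586) = 3*sqrt(586)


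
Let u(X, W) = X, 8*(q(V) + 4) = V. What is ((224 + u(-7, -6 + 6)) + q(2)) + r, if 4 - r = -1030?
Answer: 4989/4 ≈ 1247.3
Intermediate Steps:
q(V) = -4 + V/8
r = 1034 (r = 4 - 1*(-1030) = 4 + 1030 = 1034)
((224 + u(-7, -6 + 6)) + q(2)) + r = ((224 - 7) + (-4 + (⅛)*2)) + 1034 = (217 + (-4 + ¼)) + 1034 = (217 - 15/4) + 1034 = 853/4 + 1034 = 4989/4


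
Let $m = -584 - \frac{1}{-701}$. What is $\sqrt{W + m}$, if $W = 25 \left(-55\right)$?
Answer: $\frac{i \sqrt{962653858}}{701} \approx 44.261 i$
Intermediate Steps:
$m = - \frac{409383}{701}$ ($m = -584 - - \frac{1}{701} = -584 + \frac{1}{701} = - \frac{409383}{701} \approx -584.0$)
$W = -1375$
$\sqrt{W + m} = \sqrt{-1375 - \frac{409383}{701}} = \sqrt{- \frac{1373258}{701}} = \frac{i \sqrt{962653858}}{701}$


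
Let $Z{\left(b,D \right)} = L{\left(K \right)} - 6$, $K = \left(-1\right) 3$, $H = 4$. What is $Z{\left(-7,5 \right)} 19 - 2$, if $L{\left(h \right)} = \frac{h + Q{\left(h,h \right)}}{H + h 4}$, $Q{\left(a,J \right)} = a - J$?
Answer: $- \frac{871}{8} \approx -108.88$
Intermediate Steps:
$K = -3$
$L{\left(h \right)} = \frac{h}{4 + 4 h}$ ($L{\left(h \right)} = \frac{h + \left(h - h\right)}{4 + h 4} = \frac{h + 0}{4 + 4 h} = \frac{h}{4 + 4 h}$)
$Z{\left(b,D \right)} = - \frac{45}{8}$ ($Z{\left(b,D \right)} = \frac{1}{4} \left(-3\right) \frac{1}{1 - 3} - 6 = \frac{1}{4} \left(-3\right) \frac{1}{-2} - 6 = \frac{1}{4} \left(-3\right) \left(- \frac{1}{2}\right) - 6 = \frac{3}{8} - 6 = - \frac{45}{8}$)
$Z{\left(-7,5 \right)} 19 - 2 = \left(- \frac{45}{8}\right) 19 - 2 = - \frac{855}{8} - 2 = - \frac{871}{8}$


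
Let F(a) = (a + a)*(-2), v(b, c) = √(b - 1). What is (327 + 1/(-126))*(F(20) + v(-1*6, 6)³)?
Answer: -1648040/63 - 41201*I*√7/18 ≈ -26159.0 - 6056.0*I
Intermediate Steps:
v(b, c) = √(-1 + b)
F(a) = -4*a (F(a) = (2*a)*(-2) = -4*a)
(327 + 1/(-126))*(F(20) + v(-1*6, 6)³) = (327 + 1/(-126))*(-4*20 + (√(-1 - 1*6))³) = (327 - 1/126)*(-80 + (√(-1 - 6))³) = 41201*(-80 + (√(-7))³)/126 = 41201*(-80 + (I*√7)³)/126 = 41201*(-80 - 7*I*√7)/126 = -1648040/63 - 41201*I*√7/18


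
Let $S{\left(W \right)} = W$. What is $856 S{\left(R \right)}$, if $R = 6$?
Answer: $5136$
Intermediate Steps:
$856 S{\left(R \right)} = 856 \cdot 6 = 5136$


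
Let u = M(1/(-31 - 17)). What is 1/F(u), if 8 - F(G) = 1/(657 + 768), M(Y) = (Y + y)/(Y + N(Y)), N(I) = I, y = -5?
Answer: 1425/11399 ≈ 0.12501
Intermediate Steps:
M(Y) = (-5 + Y)/(2*Y) (M(Y) = (Y - 5)/(Y + Y) = (-5 + Y)/((2*Y)) = (-5 + Y)*(1/(2*Y)) = (-5 + Y)/(2*Y))
u = 241/2 (u = (-5 + 1/(-31 - 17))/(2*(1/(-31 - 17))) = (-5 + 1/(-48))/(2*(1/(-48))) = (-5 - 1/48)/(2*(-1/48)) = (½)*(-48)*(-241/48) = 241/2 ≈ 120.50)
F(G) = 11399/1425 (F(G) = 8 - 1/(657 + 768) = 8 - 1/1425 = 11399/1425)
1/F(u) = 1/(11399/1425) = 1425/11399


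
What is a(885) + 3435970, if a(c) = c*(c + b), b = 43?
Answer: 4257250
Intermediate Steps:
a(c) = c*(43 + c) (a(c) = c*(c + 43) = c*(43 + c))
a(885) + 3435970 = 885*(43 + 885) + 3435970 = 885*928 + 3435970 = 821280 + 3435970 = 4257250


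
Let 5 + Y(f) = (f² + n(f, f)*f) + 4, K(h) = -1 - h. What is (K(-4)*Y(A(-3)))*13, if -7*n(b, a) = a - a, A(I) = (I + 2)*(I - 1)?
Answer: 585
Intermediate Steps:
A(I) = (-1 + I)*(2 + I) (A(I) = (2 + I)*(-1 + I) = (-1 + I)*(2 + I))
n(b, a) = 0 (n(b, a) = -(a - a)/7 = -⅐*0 = 0)
Y(f) = -1 + f² (Y(f) = -5 + ((f² + 0*f) + 4) = -5 + ((f² + 0) + 4) = -5 + (f² + 4) = -5 + (4 + f²) = -1 + f²)
(K(-4)*Y(A(-3)))*13 = ((-1 - 1*(-4))*(-1 + (-2 - 3 + (-3)²)²))*13 = ((-1 + 4)*(-1 + (-2 - 3 + 9)²))*13 = (3*(-1 + 4²))*13 = (3*(-1 + 16))*13 = (3*15)*13 = 45*13 = 585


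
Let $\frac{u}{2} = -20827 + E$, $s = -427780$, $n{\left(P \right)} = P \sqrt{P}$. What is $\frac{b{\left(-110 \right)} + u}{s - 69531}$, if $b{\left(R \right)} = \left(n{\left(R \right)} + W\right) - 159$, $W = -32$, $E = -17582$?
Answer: $\frac{77009}{497311} + \frac{110 i \sqrt{110}}{497311} \approx 0.15485 + 0.0023199 i$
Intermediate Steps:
$n{\left(P \right)} = P^{\frac{3}{2}}$
$u = -76818$ ($u = 2 \left(-20827 - 17582\right) = 2 \left(-38409\right) = -76818$)
$b{\left(R \right)} = -191 + R^{\frac{3}{2}}$ ($b{\left(R \right)} = \left(R^{\frac{3}{2}} - 32\right) - 159 = \left(-32 + R^{\frac{3}{2}}\right) - 159 = -191 + R^{\frac{3}{2}}$)
$\frac{b{\left(-110 \right)} + u}{s - 69531} = \frac{\left(-191 + \left(-110\right)^{\frac{3}{2}}\right) - 76818}{-427780 - 69531} = \frac{\left(-191 - 110 i \sqrt{110}\right) - 76818}{-497311} = \left(-77009 - 110 i \sqrt{110}\right) \left(- \frac{1}{497311}\right) = \frac{77009}{497311} + \frac{110 i \sqrt{110}}{497311}$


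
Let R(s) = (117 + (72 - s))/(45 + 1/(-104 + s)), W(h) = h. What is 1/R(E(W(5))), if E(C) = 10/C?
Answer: 4589/19074 ≈ 0.24059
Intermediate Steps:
R(s) = (189 - s)/(45 + 1/(-104 + s))
1/R(E(W(5))) = 1/((-19656 - (10/5)**2 + 293*(10/5))/(-4679 + 45*(10/5))) = 1/((-19656 - (10*(1/5))**2 + 293*(10*(1/5)))/(-4679 + 45*(10*(1/5)))) = 1/((-19656 - 1*2**2 + 293*2)/(-4679 + 45*2)) = 1/((-19656 - 1*4 + 586)/(-4679 + 90)) = 1/((-19656 - 4 + 586)/(-4589)) = 1/(-1/4589*(-19074)) = 1/(19074/4589) = 4589/19074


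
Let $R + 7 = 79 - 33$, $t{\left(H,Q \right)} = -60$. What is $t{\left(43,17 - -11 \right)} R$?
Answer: $-2340$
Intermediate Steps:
$R = 39$ ($R = -7 + \left(79 - 33\right) = -7 + 46 = 39$)
$t{\left(43,17 - -11 \right)} R = \left(-60\right) 39 = -2340$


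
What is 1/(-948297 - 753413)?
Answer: -1/1701710 ≈ -5.8764e-7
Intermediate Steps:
1/(-948297 - 753413) = 1/(-1701710) = -1/1701710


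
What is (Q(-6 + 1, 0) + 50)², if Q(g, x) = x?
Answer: 2500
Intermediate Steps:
(Q(-6 + 1, 0) + 50)² = (0 + 50)² = 50² = 2500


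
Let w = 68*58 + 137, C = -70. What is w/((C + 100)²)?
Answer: 4081/900 ≈ 4.5344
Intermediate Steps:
w = 4081 (w = 3944 + 137 = 4081)
w/((C + 100)²) = 4081/((-70 + 100)²) = 4081/(30²) = 4081/900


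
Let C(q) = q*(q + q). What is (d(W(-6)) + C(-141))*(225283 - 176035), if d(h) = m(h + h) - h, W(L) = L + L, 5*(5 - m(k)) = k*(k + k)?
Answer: 9738447264/5 ≈ 1.9477e+9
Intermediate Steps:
m(k) = 5 - 2*k²/5 (m(k) = 5 - k*(k + k)/5 = 5 - k*2*k/5 = 5 - 2*k²/5)
W(L) = 2*L
C(q) = 2*q² (C(q) = q*(2*q) = 2*q²)
d(h) = 5 - h - 8*h²/5 (d(h) = (5 - 2*(h + h)²/5) - h = (5 - 2*4*h²/5) - h = (5 - 8*h²/5) - h = 5 - h - 8*h²/5)
(d(W(-6)) + C(-141))*(225283 - 176035) = ((5 - 2*(-6) - 8*(2*(-6))²/5) + 2*(-141)²)*(225283 - 176035) = ((5 - 1*(-12) - 8/5*(-12)²) + 2*19881)*49248 = ((5 + 12 - 8/5*144) + 39762)*49248 = ((5 + 12 - 1152/5) + 39762)*49248 = (-1067/5 + 39762)*49248 = (197743/5)*49248 = 9738447264/5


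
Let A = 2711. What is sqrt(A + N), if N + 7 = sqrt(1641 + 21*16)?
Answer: sqrt(2704 + sqrt(1977)) ≈ 52.426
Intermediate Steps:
N = -7 + sqrt(1977) (N = -7 + sqrt(1641 + 21*16) = -7 + sqrt(1641 + 336) = -7 + sqrt(1977) ≈ 37.463)
sqrt(A + N) = sqrt(2711 + (-7 + sqrt(1977))) = sqrt(2704 + sqrt(1977))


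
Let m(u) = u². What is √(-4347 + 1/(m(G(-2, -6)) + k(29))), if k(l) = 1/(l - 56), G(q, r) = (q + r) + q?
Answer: 27*I*√43437706/2699 ≈ 65.932*I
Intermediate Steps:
G(q, r) = r + 2*q
k(l) = 1/(-56 + l)
√(-4347 + 1/(m(G(-2, -6)) + k(29))) = √(-4347 + 1/((-6 + 2*(-2))² + 1/(-56 + 29))) = √(-4347 + 1/((-6 - 4)² + 1/(-27))) = √(-4347 + 1/((-10)² - 1/27)) = √(-4347 + 1/(100 - 1/27)) = √(-4347 + 1/(2699/27)) = √(-4347 + 27/2699) = √(-11732526/2699) = 27*I*√43437706/2699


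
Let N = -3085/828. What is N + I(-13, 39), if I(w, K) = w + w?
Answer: -24613/828 ≈ -29.726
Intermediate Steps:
I(w, K) = 2*w
N = -3085/828 (N = -3085*1/828 = -3085/828 ≈ -3.7258)
N + I(-13, 39) = -3085/828 + 2*(-13) = -3085/828 - 26 = -24613/828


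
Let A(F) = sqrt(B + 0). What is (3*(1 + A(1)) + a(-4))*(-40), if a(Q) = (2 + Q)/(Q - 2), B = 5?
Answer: -400/3 - 120*sqrt(5) ≈ -401.66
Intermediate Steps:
A(F) = sqrt(5) (A(F) = sqrt(5 + 0) = sqrt(5))
a(Q) = (2 + Q)/(-2 + Q)
(3*(1 + A(1)) + a(-4))*(-40) = (3*(1 + sqrt(5)) + (2 - 4)/(-2 - 4))*(-40) = ((3 + 3*sqrt(5)) - 2/(-6))*(-40) = ((3 + 3*sqrt(5)) - 1/6*(-2))*(-40) = ((3 + 3*sqrt(5)) + 1/3)*(-40) = (10/3 + 3*sqrt(5))*(-40) = -400/3 - 120*sqrt(5)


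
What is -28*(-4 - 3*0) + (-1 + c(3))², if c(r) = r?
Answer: 116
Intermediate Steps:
-28*(-4 - 3*0) + (-1 + c(3))² = -28*(-4 - 3*0) + (-1 + 3)² = -28*(-4 + 0) + 2² = -28*(-4) + 4 = 112 + 4 = 116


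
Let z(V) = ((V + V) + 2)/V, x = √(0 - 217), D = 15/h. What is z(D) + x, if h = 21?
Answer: 24/5 + I*√217 ≈ 4.8 + 14.731*I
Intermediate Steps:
D = 5/7 (D = 15/21 = 15*(1/21) = 5/7 ≈ 0.71429)
x = I*√217 (x = √(-217) = I*√217 ≈ 14.731*I)
z(V) = (2 + 2*V)/V (z(V) = (2*V + 2)/V = (2 + 2*V)/V)
z(D) + x = (2 + 2/(5/7)) + I*√217 = (2 + 2*(7/5)) + I*√217 = (2 + 14/5) + I*√217 = 24/5 + I*√217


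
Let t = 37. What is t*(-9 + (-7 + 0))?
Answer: -592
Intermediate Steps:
t*(-9 + (-7 + 0)) = 37*(-9 + (-7 + 0)) = 37*(-9 - 7) = 37*(-16) = -592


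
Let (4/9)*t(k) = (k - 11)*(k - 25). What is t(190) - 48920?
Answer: 70135/4 ≈ 17534.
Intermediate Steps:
t(k) = 9*(-25 + k)*(-11 + k)/4 (t(k) = 9*((k - 11)*(k - 25))/4 = 9*((-11 + k)*(-25 + k))/4 = 9*((-25 + k)*(-11 + k))/4 = 9*(-25 + k)*(-11 + k)/4)
t(190) - 48920 = (2475/4 - 81*190 + (9/4)*190²) - 48920 = (2475/4 - 15390 + (9/4)*36100) - 48920 = (2475/4 - 15390 + 81225) - 48920 = 265815/4 - 48920 = 70135/4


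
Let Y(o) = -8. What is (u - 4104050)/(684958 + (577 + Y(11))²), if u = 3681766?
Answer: -422284/1008719 ≈ -0.41863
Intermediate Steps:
(u - 4104050)/(684958 + (577 + Y(11))²) = (3681766 - 4104050)/(684958 + (577 - 8)²) = -422284/(684958 + 569²) = -422284/(684958 + 323761) = -422284/1008719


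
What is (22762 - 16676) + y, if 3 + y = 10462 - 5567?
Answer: 10978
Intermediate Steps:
y = 4892 (y = -3 + (10462 - 5567) = -3 + 4895 = 4892)
(22762 - 16676) + y = (22762 - 16676) + 4892 = 6086 + 4892 = 10978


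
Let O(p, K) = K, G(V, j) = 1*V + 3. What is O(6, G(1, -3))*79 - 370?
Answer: -54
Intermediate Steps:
G(V, j) = 3 + V (G(V, j) = V + 3 = 3 + V)
O(6, G(1, -3))*79 - 370 = (3 + 1)*79 - 370 = 4*79 - 370 = 316 - 370 = -54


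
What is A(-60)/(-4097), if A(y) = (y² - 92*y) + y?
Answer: -9060/4097 ≈ -2.2114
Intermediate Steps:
A(y) = y² - 91*y
A(-60)/(-4097) = -60*(-91 - 60)/(-4097) = -60*(-151)*(-1/4097) = 9060*(-1/4097) = -9060/4097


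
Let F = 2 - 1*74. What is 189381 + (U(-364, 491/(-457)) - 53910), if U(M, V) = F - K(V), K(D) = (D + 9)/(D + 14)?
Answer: 799798271/5907 ≈ 1.3540e+5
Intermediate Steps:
F = -72 (F = 2 - 74 = -72)
K(D) = (9 + D)/(14 + D)
U(M, V) = -72 - (9 + V)/(14 + V)
189381 + (U(-364, 491/(-457)) - 53910) = 189381 + ((-1017 - 35843/(-457))/(14 + 491/(-457)) - 53910) = 189381 + ((-1017 - 35843*(-1)/457)/(14 + 491*(-1/457)) - 53910) = 189381 + ((-1017 - 73*(-491/457))/(14 - 491/457) - 53910) = 189381 + ((-1017 + 35843/457)/(5907/457) - 53910) = 189381 + ((457/5907)*(-428926/457) - 53910) = 189381 + (-428926/5907 - 53910) = 189381 - 318875296/5907 = 799798271/5907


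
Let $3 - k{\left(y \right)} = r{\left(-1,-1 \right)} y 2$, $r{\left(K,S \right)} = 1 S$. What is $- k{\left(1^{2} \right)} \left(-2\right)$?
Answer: $10$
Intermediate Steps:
$r{\left(K,S \right)} = S$
$k{\left(y \right)} = 3 + 2 y$ ($k{\left(y \right)} = 3 - - y 2 = 3 - - 2 y = 3 + 2 y$)
$- k{\left(1^{2} \right)} \left(-2\right) = - (3 + 2 \cdot 1^{2}) \left(-2\right) = - (3 + 2 \cdot 1) \left(-2\right) = - (3 + 2) \left(-2\right) = \left(-1\right) 5 \left(-2\right) = \left(-5\right) \left(-2\right) = 10$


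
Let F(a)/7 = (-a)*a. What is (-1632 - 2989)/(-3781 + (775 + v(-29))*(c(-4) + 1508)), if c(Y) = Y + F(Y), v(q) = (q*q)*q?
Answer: 4621/32874469 ≈ 0.00014056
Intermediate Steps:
F(a) = -7*a² (F(a) = 7*((-a)*a) = 7*(-a²) = -7*a²)
v(q) = q³ (v(q) = q²*q = q³)
c(Y) = Y - 7*Y²
(-1632 - 2989)/(-3781 + (775 + v(-29))*(c(-4) + 1508)) = (-1632 - 2989)/(-3781 + (775 + (-29)³)*(-4*(1 - 7*(-4)) + 1508)) = -4621/(-3781 + (775 - 24389)*(-4*(1 + 28) + 1508)) = -4621/(-3781 - 23614*(-4*29 + 1508)) = -4621/(-3781 - 23614*(-116 + 1508)) = -4621/(-3781 - 23614*1392) = -4621/(-3781 - 32870688) = -4621/(-32874469) = -4621*(-1/32874469) = 4621/32874469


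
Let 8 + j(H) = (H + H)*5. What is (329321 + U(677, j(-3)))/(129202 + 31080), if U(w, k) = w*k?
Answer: 303595/160282 ≈ 1.8941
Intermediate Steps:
j(H) = -8 + 10*H (j(H) = -8 + (H + H)*5 = -8 + (2*H)*5 = -8 + 10*H)
U(w, k) = k*w
(329321 + U(677, j(-3)))/(129202 + 31080) = (329321 + (-8 + 10*(-3))*677)/(129202 + 31080) = (329321 + (-8 - 30)*677)/160282 = (329321 - 38*677)*(1/160282) = (329321 - 25726)*(1/160282) = 303595*(1/160282) = 303595/160282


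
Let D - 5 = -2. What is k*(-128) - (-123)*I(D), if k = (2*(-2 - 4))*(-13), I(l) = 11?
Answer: -18615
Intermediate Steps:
D = 3 (D = 5 - 2 = 3)
k = 156 (k = (2*(-6))*(-13) = -12*(-13) = 156)
k*(-128) - (-123)*I(D) = 156*(-128) - (-123)*11 = -19968 - 1*(-1353) = -19968 + 1353 = -18615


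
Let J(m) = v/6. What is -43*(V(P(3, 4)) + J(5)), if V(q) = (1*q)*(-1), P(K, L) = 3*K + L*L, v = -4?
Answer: 3311/3 ≈ 1103.7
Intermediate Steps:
J(m) = -2/3 (J(m) = -4/6 = -4*1/6 = -2/3)
P(K, L) = L**2 + 3*K (P(K, L) = 3*K + L**2 = L**2 + 3*K)
V(q) = -q (V(q) = q*(-1) = -q)
-43*(V(P(3, 4)) + J(5)) = -43*(-(4**2 + 3*3) - 2/3) = -43*(-(16 + 9) - 2/3) = -43*(-1*25 - 2/3) = -43*(-25 - 2/3) = -43*(-77/3) = 3311/3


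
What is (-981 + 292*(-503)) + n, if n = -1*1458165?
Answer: -1606022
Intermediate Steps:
n = -1458165
(-981 + 292*(-503)) + n = (-981 + 292*(-503)) - 1458165 = (-981 - 146876) - 1458165 = -147857 - 1458165 = -1606022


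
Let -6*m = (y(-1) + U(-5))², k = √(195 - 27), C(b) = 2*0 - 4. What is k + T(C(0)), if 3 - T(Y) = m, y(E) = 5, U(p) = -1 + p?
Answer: 19/6 + 2*√42 ≈ 16.128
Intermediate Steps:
C(b) = -4 (C(b) = 0 - 4 = -4)
k = 2*√42 (k = √168 = 2*√42 ≈ 12.961)
m = -⅙ (m = -(5 + (-1 - 5))²/6 = -(5 - 6)²/6 = -⅙*(-1)² = -⅙*1 = -⅙ ≈ -0.16667)
T(Y) = 19/6 (T(Y) = 3 - 1*(-⅙) = 3 + ⅙ = 19/6)
k + T(C(0)) = 2*√42 + 19/6 = 19/6 + 2*√42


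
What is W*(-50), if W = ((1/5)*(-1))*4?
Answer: 40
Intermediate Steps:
W = -4/5 (W = ((1*(1/5))*(-1))*4 = ((1/5)*(-1))*4 = -1/5*4 = -4/5 ≈ -0.80000)
W*(-50) = -4/5*(-50) = 40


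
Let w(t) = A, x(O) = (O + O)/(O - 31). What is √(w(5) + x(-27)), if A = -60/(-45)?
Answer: √17139/87 ≈ 1.5048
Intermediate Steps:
x(O) = 2*O/(-31 + O) (x(O) = (2*O)/(-31 + O) = 2*O/(-31 + O))
A = 4/3 (A = -60*(-1/45) = 4/3 ≈ 1.3333)
w(t) = 4/3
√(w(5) + x(-27)) = √(4/3 + 2*(-27)/(-31 - 27)) = √(4/3 + 2*(-27)/(-58)) = √(4/3 + 2*(-27)*(-1/58)) = √(4/3 + 27/29) = √(197/87) = √17139/87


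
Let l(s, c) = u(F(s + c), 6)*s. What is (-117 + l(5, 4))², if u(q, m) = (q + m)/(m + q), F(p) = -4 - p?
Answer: 12544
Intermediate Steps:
u(q, m) = 1 (u(q, m) = (m + q)/(m + q) = 1)
l(s, c) = s (l(s, c) = 1*s = s)
(-117 + l(5, 4))² = (-117 + 5)² = (-112)² = 12544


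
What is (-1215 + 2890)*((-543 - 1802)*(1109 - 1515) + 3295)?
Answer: 1600236375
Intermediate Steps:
(-1215 + 2890)*((-543 - 1802)*(1109 - 1515) + 3295) = 1675*(-2345*(-406) + 3295) = 1675*(952070 + 3295) = 1675*955365 = 1600236375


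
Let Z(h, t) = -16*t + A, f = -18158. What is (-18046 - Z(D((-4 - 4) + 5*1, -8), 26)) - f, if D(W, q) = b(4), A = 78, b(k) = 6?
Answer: 450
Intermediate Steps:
D(W, q) = 6
Z(h, t) = 78 - 16*t (Z(h, t) = -16*t + 78 = 78 - 16*t)
(-18046 - Z(D((-4 - 4) + 5*1, -8), 26)) - f = (-18046 - (78 - 16*26)) - 1*(-18158) = (-18046 - (78 - 416)) + 18158 = (-18046 - 1*(-338)) + 18158 = (-18046 + 338) + 18158 = -17708 + 18158 = 450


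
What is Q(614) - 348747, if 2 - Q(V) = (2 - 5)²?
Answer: -348754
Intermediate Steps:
Q(V) = -7 (Q(V) = 2 - (2 - 5)² = 2 - 1*(-3)² = 2 - 1*9 = 2 - 9 = -7)
Q(614) - 348747 = -7 - 348747 = -348754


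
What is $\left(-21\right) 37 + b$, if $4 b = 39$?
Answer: $- \frac{3069}{4} \approx -767.25$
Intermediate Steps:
$b = \frac{39}{4}$ ($b = \frac{1}{4} \cdot 39 = \frac{39}{4} \approx 9.75$)
$\left(-21\right) 37 + b = \left(-21\right) 37 + \frac{39}{4} = -777 + \frac{39}{4} = - \frac{3069}{4}$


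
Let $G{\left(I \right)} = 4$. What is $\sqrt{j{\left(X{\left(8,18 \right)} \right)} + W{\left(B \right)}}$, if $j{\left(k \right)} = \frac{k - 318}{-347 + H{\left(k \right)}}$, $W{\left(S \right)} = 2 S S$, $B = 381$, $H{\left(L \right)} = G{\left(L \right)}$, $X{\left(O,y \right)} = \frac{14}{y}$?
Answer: $\frac{\sqrt{6273588083}}{147} \approx 538.82$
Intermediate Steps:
$H{\left(L \right)} = 4$
$W{\left(S \right)} = 2 S^{2}$
$j{\left(k \right)} = \frac{318}{343} - \frac{k}{343}$ ($j{\left(k \right)} = \frac{k - 318}{-347 + 4} = \frac{-318 + k}{-343} = \left(-318 + k\right) \left(- \frac{1}{343}\right) = \frac{318}{343} - \frac{k}{343}$)
$\sqrt{j{\left(X{\left(8,18 \right)} \right)} + W{\left(B \right)}} = \sqrt{\left(\frac{318}{343} - \frac{14 \cdot \frac{1}{18}}{343}\right) + 2 \cdot 381^{2}} = \sqrt{\left(\frac{318}{343} - \frac{14 \cdot \frac{1}{18}}{343}\right) + 2 \cdot 145161} = \sqrt{\left(\frac{318}{343} - \frac{1}{441}\right) + 290322} = \sqrt{\frac{2855}{3087} + 290322} = \sqrt{\frac{896226869}{3087}} = \frac{\sqrt{6273588083}}{147}$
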